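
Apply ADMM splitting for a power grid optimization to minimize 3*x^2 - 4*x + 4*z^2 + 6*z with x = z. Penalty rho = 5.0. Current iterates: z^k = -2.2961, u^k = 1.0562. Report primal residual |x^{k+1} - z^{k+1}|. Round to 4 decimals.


ADMM iteration with rho = 5.0, z^k = -2.2961, u^k = 1.0562
Step 1: x-update.
Minimize 3*x^2 - 4*x + (5.0/2)*(x + 2.2961 + 1.0562)^2
FOC: (2*3 + 5.0)*x = 4 + 5.0*(-2.2961 - 1.0562)
x^{k+1} = -1.1601
Step 2: z-update.
Minimize 4*z^2 + 6*z + (5.0/2)*(-1.1601 - z + 1.0562)^2
FOC: (2*4 + 5.0)*z = -6 + 5.0*(-1.1601 + 1.0562)
z^{k+1} = -0.5015
Step 3: u-update.
u^{k+1} = 1.0562 - 1.1601 + 0.5015 = 0.3976
Step 4: Primal residual = |-1.1601 + 0.5015| = 0.6586


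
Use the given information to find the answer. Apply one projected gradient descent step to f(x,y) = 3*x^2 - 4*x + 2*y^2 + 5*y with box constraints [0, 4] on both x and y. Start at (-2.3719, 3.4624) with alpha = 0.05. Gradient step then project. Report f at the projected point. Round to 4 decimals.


Step 1: Compute gradient at (-2.3719, 3.4624).
grad_x = 2*3*-2.3719 - 4 = -18.2314
grad_y = 2*2*3.4624 + 5 = 18.8496
Step 2: Gradient step.
x_raw = -2.3719 - 0.05*-18.2314 = -1.4603
y_raw = 3.4624 - 0.05*18.8496 = 2.5199
Step 3: Project onto [0, 4].
x_proj = clip(-1.4603) = 0.0
y_proj = clip(2.5199) = 2.5199
Step 4: Evaluate f.
f(0.0, 2.5199) = 25.2996


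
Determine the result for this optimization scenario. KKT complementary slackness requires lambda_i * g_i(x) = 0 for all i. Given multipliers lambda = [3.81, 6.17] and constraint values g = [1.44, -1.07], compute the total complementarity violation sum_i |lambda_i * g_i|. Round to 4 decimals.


KKT complementary slackness check:
lambda_1 * g_1 = 3.81 * 1.44 = 5.4864
lambda_2 * g_2 = 6.17 * -1.07 = -6.6019
Total violation = 5.4864 + 6.6019 = 12.0883


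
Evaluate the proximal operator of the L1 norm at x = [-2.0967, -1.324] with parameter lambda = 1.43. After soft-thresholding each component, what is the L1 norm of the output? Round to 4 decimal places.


Soft-thresholding with lambda = 1.43:
prox(-2.0967) = sign(-2.0967)*max(|-2.0967| - 1.43, 0) = -0.6667
prox(-1.324) = sign(-1.324)*max(|-1.324| - 1.43, 0) = 0.0
prox(x) = [-0.6667, 0.0]
||prox(x)||_1 = 0.6667 + 0.0 = 0.6667


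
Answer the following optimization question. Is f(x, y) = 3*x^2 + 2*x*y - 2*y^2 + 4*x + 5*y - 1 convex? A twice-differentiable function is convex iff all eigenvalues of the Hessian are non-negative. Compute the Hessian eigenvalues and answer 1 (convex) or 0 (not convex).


The Hessian of f(x,y) = 3*x^2 + 2*x*y - 2*y^2 + 4*x + 5*y - 1 is:
H = [[6, 2], [2, -4]]
Trace = 6 - 4 = 2
Determinant = 6*-4 - (2)^2 = -28
Discriminant = (2)^2 - 4*-28 = 116.0
Eigenvalues: lambda_1 = -4.3852, lambda_2 = 6.3852
The function is not convex.

0


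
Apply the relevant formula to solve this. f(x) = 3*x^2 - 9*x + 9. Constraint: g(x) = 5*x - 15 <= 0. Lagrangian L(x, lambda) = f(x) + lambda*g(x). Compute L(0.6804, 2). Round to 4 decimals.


Step 1: Evaluate f(x).
f(0.6804) = 3*0.6804^2 - 9*0.6804 + 9 = 4.2652
Step 2: Evaluate g(x).
g(0.6804) = 5*0.6804 - 15 = -11.598
Step 3: Compute Lagrangian.
L = 4.2652 + 2*-11.598 = -18.9308


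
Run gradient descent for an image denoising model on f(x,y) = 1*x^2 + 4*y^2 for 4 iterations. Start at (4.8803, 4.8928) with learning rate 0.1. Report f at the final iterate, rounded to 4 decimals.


Gradient descent on f(x,y) = 1*x^2 + 4*y^2.
Starting point: (4.8803, 4.8928), alpha = 0.1
Step 1: grad_x = 2*1*4.8803 = 9.7606, grad_y = 2*4*4.8928 = 39.1424
  x_1 = 4.8803 - 0.1*9.7606 = 3.9042
  y_1 = 4.8928 - 0.1*39.1424 = 0.9786
Step 2: grad_x = 2*1*3.9042 = 7.8085, grad_y = 2*4*0.9786 = 7.8285
  x_2 = 3.9042 - 0.1*7.8085 = 3.1234
  y_2 = 0.9786 - 0.1*7.8285 = 0.1957
Step 3: grad_x = 2*1*3.1234 = 6.2468, grad_y = 2*4*0.1957 = 1.5657
  x_3 = 3.1234 - 0.1*6.2468 = 2.4987
  y_3 = 0.1957 - 0.1*1.5657 = 0.0391
Step 4: grad_x = 2*1*2.4987 = 4.9974, grad_y = 2*4*0.0391 = 0.3131
  x_4 = 2.4987 - 0.1*4.9974 = 1.999
  y_4 = 0.0391 - 0.1*0.3131 = 0.0078
f(1.999, 0.0078) = 1*1.999^2 + 4*0.0078^2 = 3.9961


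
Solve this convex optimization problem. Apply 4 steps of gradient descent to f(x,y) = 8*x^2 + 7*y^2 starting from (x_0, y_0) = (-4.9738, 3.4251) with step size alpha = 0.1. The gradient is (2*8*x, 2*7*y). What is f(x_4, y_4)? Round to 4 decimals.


Gradient descent on f(x,y) = 8*x^2 + 7*y^2.
Starting point: (-4.9738, 3.4251), alpha = 0.1
Step 1: grad_x = 2*8*-4.9738 = -79.5808, grad_y = 2*7*3.4251 = 47.9514
  x_1 = -4.9738 - 0.1*-79.5808 = 2.9843
  y_1 = 3.4251 - 0.1*47.9514 = -1.37
Step 2: grad_x = 2*8*2.9843 = 47.7485, grad_y = 2*7*-1.37 = -19.1806
  x_2 = 2.9843 - 0.1*47.7485 = -1.7906
  y_2 = -1.37 - 0.1*-19.1806 = 0.548
Step 3: grad_x = 2*8*-1.7906 = -28.6491, grad_y = 2*7*0.548 = 7.6722
  x_3 = -1.7906 - 0.1*-28.6491 = 1.0743
  y_3 = 0.548 - 0.1*7.6722 = -0.2192
Step 4: grad_x = 2*8*1.0743 = 17.1895, grad_y = 2*7*-0.2192 = -3.0689
  x_4 = 1.0743 - 0.1*17.1895 = -0.6446
  y_4 = -0.2192 - 0.1*-3.0689 = 0.0877
f(-0.6446, 0.0877) = 8*(-0.6446)^2 + 7*0.0877^2 = 3.3779


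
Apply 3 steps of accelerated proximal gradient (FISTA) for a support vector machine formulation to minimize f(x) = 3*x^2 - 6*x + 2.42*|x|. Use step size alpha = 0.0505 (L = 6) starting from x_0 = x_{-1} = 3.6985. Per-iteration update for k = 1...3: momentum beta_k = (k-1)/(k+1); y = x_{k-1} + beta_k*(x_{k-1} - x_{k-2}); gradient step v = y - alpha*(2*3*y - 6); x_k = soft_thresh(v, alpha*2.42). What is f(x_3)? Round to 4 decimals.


FISTA on f(x) = 3*x^2 - 6*x + 2.42*|x|
L = 6, alpha = 0.0505
Iteration 1: beta = 0.0, y = 3.6985 + 0.0*(3.6985 - 3.6985) = 3.6985
  grad(y) = 16.191, v = y - alpha*grad = 2.8809
  prox(v) = soft_thresh(2.8809, 0.1222) = 2.7586
Iteration 2: beta = 0.3333, y = 2.7586 + 0.3333*(2.7586 - 3.6985) = 2.4454
  grad(y) = 8.6722, v = y - alpha*grad = 2.0074
  prox(v) = soft_thresh(2.0074, 0.1222) = 1.8852
Iteration 3: beta = 0.5, y = 1.8852 + 0.5*(1.8852 - 2.7586) = 1.4485
  grad(y) = 2.6909, v = y - alpha*grad = 1.3126
  prox(v) = soft_thresh(1.3126, 0.1222) = 1.1904
f(x_3) = 3*1.1904^2 - 6*1.1904 + 2.42*|1.1904| = -0.0105


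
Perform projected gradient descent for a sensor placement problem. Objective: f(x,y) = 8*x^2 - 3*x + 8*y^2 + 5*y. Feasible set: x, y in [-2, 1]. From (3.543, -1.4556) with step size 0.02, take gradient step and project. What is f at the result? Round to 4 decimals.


Step 1: Compute gradient at (3.543, -1.4556).
grad_x = 2*8*3.543 - 3 = 53.688
grad_y = 2*8*-1.4556 + 5 = -18.2896
Step 2: Gradient step.
x_raw = 3.543 - 0.02*53.688 = 2.4692
y_raw = -1.4556 - 0.02*-18.2896 = -1.0898
Step 3: Project onto [-2, 1].
x_proj = clip(2.4692) = 1.0
y_proj = clip(-1.0898) = -1.0898
Step 4: Evaluate f.
f(1.0, -1.0898) = 9.0524


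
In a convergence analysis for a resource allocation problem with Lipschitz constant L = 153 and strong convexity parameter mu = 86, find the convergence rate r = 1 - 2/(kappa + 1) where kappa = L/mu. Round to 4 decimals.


Step 1: Compute the condition number.
kappa = L/mu = 153/86 = 1.7791
Step 2: Compute the convergence rate.
r = 1 - 2/(kappa + 1) = 1 - 2*mu/(L + mu) = (L - mu)/(L + mu) = 67/239 = 0.2803


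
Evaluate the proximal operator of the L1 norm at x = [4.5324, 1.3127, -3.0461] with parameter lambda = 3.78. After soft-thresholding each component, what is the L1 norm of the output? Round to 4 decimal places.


Soft-thresholding with lambda = 3.78:
prox(4.5324) = sign(4.5324)*max(|4.5324| - 3.78, 0) = 0.7524
prox(1.3127) = sign(1.3127)*max(|1.3127| - 3.78, 0) = 0.0
prox(-3.0461) = sign(-3.0461)*max(|-3.0461| - 3.78, 0) = 0.0
prox(x) = [0.7524, 0.0, 0.0]
||prox(x)||_1 = 0.7524 + 0.0 + 0.0 = 0.7524


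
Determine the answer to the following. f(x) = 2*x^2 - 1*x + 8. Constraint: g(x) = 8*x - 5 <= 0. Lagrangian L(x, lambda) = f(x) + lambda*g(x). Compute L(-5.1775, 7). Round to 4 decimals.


Step 1: Evaluate f(x).
f(-5.1775) = 2*(-5.1775)^2 - 1*(-5.1775) + 8 = 66.7905
Step 2: Evaluate g(x).
g(-5.1775) = 8*-5.1775 - 5 = -46.42
Step 3: Compute Lagrangian.
L = 66.7905 + 7*-46.42 = -258.1495


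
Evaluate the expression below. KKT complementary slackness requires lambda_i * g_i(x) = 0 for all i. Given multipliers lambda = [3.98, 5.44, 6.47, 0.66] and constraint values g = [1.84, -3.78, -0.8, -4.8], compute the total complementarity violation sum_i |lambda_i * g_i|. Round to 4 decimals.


KKT complementary slackness check:
lambda_1 * g_1 = 3.98 * 1.84 = 7.3232
lambda_2 * g_2 = 5.44 * -3.78 = -20.5632
lambda_3 * g_3 = 6.47 * -0.8 = -5.176
lambda_4 * g_4 = 0.66 * -4.8 = -3.168
Total violation = 7.3232 + 20.5632 + 5.176 + 3.168 = 36.2304


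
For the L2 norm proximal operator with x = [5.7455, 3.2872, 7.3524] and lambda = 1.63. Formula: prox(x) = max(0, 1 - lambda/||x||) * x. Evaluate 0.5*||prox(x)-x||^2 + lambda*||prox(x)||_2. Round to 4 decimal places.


Step 1: Compute ||x||.
||x|| = 9.8931
Step 2: Compute scaling factor.
scale = max(0, 1 - 1.63/9.8931) = 0.8352
Step 3: prox(x) = [4.7989, 2.7456, 6.141]
||prox(x)|| = 8.2631
Step 4: Proximal objective.
0.5*||prox-x||^2 = 1.3285
lambda*||prox|| = 13.4689
Total = 14.7974


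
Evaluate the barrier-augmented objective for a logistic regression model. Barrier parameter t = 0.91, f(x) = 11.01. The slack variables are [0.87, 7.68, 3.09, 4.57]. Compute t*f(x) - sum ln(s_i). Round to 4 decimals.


Step 1: Compute log-barrier.
ln values: [-0.1393, 2.0386, 1.1282, 1.5195]
phi = -(-0.1393 + 2.0386 + 1.1282 + 1.5195) = -4.547
Step 2: Compute augmented objective.
t*f(x) = 0.91*11.01 = 10.0191
Total = 10.0191 - 4.547 = 5.4721


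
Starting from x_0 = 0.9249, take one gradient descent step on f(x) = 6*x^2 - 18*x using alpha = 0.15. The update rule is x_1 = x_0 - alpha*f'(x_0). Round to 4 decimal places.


We compute the gradient at x_0 and apply the update.
f'(x) = 12*x - 18
f'(0.9249) = 12*0.9249 - 18 = -6.9012
x_1 = 0.9249 - 0.15*-6.9012 = 1.9601


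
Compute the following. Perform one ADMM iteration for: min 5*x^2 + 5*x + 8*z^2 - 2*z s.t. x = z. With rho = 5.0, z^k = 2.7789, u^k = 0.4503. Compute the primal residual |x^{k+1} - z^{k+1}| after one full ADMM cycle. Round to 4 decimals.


ADMM iteration with rho = 5.0, z^k = 2.7789, u^k = 0.4503
Step 1: x-update.
Minimize 5*x^2 + 5*x + (5.0/2)*(x - 2.7789 + 0.4503)^2
FOC: (2*5 + 5.0)*x = -5 + 5.0*(2.7789 - 0.4503)
x^{k+1} = 0.4429
Step 2: z-update.
Minimize 8*z^2 - 2*z + (5.0/2)*(0.4429 - z + 0.4503)^2
FOC: (2*8 + 5.0)*z = 2 + 5.0*(0.4429 + 0.4503)
z^{k+1} = 0.3079
Step 3: u-update.
u^{k+1} = 0.4503 + 0.4429 - 0.3079 = 0.5853
Step 4: Primal residual = |0.4429 - 0.3079| = 0.135


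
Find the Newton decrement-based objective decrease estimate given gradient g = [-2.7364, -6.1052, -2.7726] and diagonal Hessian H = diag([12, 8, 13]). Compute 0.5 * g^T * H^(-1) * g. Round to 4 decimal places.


Step 1: H is diagonal, so H^(-1) * g = [-0.228, -0.7632, -0.2133].
Step 2: g^T H^(-1) g = sum_i g_i^2 / H_ii
  = (-2.7364)^2/12 + (-6.1052)^2/8 + (-2.7726)^2/13
  = 0.624 + 4.6592 + 0.5913 = 5.8745
Step 3: Objective decrease = 0.5 * g^T H^(-1) g = 2.9373


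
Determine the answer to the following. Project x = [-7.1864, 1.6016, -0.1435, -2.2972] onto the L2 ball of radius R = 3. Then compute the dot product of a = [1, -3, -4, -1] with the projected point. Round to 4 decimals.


Step 1: Compute ||x|| (intermediates to 6 decimals).
||x|| = sqrt((-7.1864)^2 + 1.6016^2 + (-0.1435)^2 + (-2.2972)^2) = 7.71409
Step 2: Project.
Since ||x|| > R, scale = R/||x|| = 3/7.71409 = 0.388899, proj(x) = scale * x
proj(x) = [-2.794784, 0.622861, -0.055807, -0.893379]
Step 3: Dot product.
a^T * proj(x) = 1*(-2.794784) - 3*0.622861 - 4*(-0.055807) - 1*(-0.893379) = -3.5468


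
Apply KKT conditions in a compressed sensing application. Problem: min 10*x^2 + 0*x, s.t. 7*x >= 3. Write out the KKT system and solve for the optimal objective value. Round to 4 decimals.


Step 1: Try lambda = 0 (constraint inactive).
x_unc = 0/(2*10) = 0.0
Check: 7*0.0 = 0.0 < 3 -- violated!
Step 2: Constraint must be active: 7*x = 3
x* = 3/7 = 0.4286 (rounded; the exact value 3/7 is used below)
lambda = (2*10*(3/7) + 0)/7 = 1.2245
Step 3: Compute optimal value.
f(x*) = 10*(3/7)^2 + 0*(3/7) = 1.8367


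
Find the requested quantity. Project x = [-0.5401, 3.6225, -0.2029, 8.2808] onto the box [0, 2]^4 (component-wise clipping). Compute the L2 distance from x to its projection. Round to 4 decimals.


Project each component onto [0, 2].
clip(-0.5401) = 0.0, clip(3.6225) = 2.0, clip(-0.2029) = 0.0, clip(8.2808) = 2.0
Projection = [0.0, 2.0, 0.0, 2.0]
Squared diffs: [0.2917, 2.6325, 0.0412, 39.4484]
Distance = sqrt(42.4138) = 6.5126


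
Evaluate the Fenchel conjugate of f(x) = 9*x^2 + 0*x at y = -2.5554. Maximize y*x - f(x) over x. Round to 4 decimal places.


f*(y) = sup_x {y*x - a*x^2 - b*x} = sup_x {(y-b)*x - a*x^2}
FOC: (y - b) - 2a*x = 0 => x* = (y - b)/(2a)
x* = (-2.5554 - 0)/(2*9) = -0.142
f*(-2.5554) = (y-b)^2/(4a) = (-2.5554 - 0)^2/(4*9)
= 6.5301/36 = 0.1814


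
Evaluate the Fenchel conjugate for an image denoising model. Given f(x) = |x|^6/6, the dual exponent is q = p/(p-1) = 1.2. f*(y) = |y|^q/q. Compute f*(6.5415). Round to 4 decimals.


The conjugate exponent q satisfies 1/p + 1/q = 1.
p = 6, so q = 6/(6 - 1) = 1.2
|y|^q = 6.5415^1.2 = 9.5239
f*(6.5415) = 9.5239 / 1.2 = 7.9365


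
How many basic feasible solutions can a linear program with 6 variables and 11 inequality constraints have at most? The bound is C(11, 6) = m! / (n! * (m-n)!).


Each vertex corresponds to some choice of n active constraints out of m, so the number of vertices is at most C(m, n) = m! / (n!(m-n)!).
m = 11, n = 6
Numerator: 11 * 10 * 9 * 8 * 7 * 6
Denominator: 6! = 720
C(11, 6) = 462


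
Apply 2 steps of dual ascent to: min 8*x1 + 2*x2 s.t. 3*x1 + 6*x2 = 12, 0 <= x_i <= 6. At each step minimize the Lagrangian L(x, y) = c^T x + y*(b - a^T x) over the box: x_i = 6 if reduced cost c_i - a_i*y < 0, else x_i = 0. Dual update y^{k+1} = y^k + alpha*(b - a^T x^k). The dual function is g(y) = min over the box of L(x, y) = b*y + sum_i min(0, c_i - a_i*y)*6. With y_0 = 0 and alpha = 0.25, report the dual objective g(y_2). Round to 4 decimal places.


Dual ascent for LP: min 8*x1 + 2*x2, 3*x1 + 6*x2 = 12, 0 <= x_i <= 6
Step 1: y^k = 0.0, reduced costs: (8.0, 2.0)
  x^k = (0.0, 0.0), subgradient = b - a^T x = 12.0
  y^{k+1} = 0.0 + 0.25*12.0 = 3.0
Step 2: y^k = 3.0, reduced costs: (-1.0, -16.0)
  x^k = (6.0, 6.0), subgradient = b - a^T x = -42.0
  y^{k+1} = 3.0 + 0.25*-42.0 = -7.5
Dual objective at y_2 = -7.5: reduced costs (30.5, 47.0), box minimizer x = (0.0, 0.0)
g(y_2) = b*y + (c1 - a1*y)*x1 + (c2 - a2*y)*x2 = 12*(-7.5) + 30.5*0.0 + 47.0*0.0 = -90.0 + 0.0 + 0.0 = -90.0


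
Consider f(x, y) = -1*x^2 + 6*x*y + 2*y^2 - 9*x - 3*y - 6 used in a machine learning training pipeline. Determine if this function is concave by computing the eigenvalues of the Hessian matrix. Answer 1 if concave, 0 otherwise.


The Hessian of f(x,y) = -1*x^2 + 6*x*y + 2*y^2 - 9*x - 3*y - 6 is:
H = [[-2, 6], [6, 4]]
Trace = -2 + 4 = 2
Determinant = -2*4 - (6)^2 = -44
Discriminant = (2)^2 - 4*-44 = 180.0
Eigenvalues: lambda_1 = -5.7082, lambda_2 = 7.7082
The function is not concave.

0


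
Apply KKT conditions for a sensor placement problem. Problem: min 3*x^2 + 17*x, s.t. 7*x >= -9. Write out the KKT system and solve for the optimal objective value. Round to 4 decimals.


Step 1: Try lambda = 0 (constraint inactive).
x_unc = -17/(2*3) = -2.8333
Check: 7*-2.8333 = -19.8331 < -9 -- violated!
Step 2: Constraint must be active: 7*x = -9
x* = -9/7 = -1.2857 (rounded; the exact value -9/7 is used below)
lambda = (2*3*(-9/7) + 17)/7 = 1.3265
Step 3: Compute optimal value.
f(x*) = 3*(-9/7)^2 + 17*(-9/7) = -16.898


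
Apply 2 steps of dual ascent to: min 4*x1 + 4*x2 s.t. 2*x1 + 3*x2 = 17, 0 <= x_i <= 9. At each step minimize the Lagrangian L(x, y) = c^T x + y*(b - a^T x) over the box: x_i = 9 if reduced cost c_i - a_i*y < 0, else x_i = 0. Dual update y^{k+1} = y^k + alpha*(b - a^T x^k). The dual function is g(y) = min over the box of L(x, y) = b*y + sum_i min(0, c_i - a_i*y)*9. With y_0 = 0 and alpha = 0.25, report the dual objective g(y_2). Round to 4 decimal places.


Dual ascent for LP: min 4*x1 + 4*x2, 2*x1 + 3*x2 = 17, 0 <= x_i <= 9
Step 1: y^k = 0.0, reduced costs: (4.0, 4.0)
  x^k = (0.0, 0.0), subgradient = b - a^T x = 17.0
  y^{k+1} = 0.0 + 0.25*17.0 = 4.25
Step 2: y^k = 4.25, reduced costs: (-4.5, -8.75)
  x^k = (9.0, 9.0), subgradient = b - a^T x = -28.0
  y^{k+1} = 4.25 + 0.25*-28.0 = -2.75
Dual objective at y_2 = -2.75: reduced costs (9.5, 12.25), box minimizer x = (0.0, 0.0)
g(y_2) = b*y + (c1 - a1*y)*x1 + (c2 - a2*y)*x2 = 17*(-2.75) + 9.5*0.0 + 12.25*0.0 = -46.75 + 0.0 + 0.0 = -46.75


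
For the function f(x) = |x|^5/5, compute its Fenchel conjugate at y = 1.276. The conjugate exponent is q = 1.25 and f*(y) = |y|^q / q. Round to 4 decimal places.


The conjugate exponent q satisfies 1/p + 1/q = 1.
p = 5, so q = 5/(5 - 1) = 1.25
|y|^q = 1.276^1.25 = 1.3562
f*(1.276) = 1.3562 / 1.25 = 1.0849


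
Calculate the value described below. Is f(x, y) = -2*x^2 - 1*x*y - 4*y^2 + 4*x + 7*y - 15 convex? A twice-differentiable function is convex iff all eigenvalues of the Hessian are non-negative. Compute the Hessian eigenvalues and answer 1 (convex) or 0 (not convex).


The Hessian of f(x,y) = -2*x^2 - 1*x*y - 4*y^2 + 4*x + 7*y - 15 is:
H = [[-4, -1], [-1, -8]]
Trace = -4 - 8 = -12
Determinant = -4*-8 - (-1)^2 = 31
Discriminant = (-12)^2 - 4*31 = 20.0
Eigenvalues: lambda_1 = -8.2361, lambda_2 = -3.7639
The function is not convex.

0


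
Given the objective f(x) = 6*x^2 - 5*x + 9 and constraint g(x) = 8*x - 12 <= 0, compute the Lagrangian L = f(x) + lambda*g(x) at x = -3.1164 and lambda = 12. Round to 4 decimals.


Step 1: Evaluate f(x).
f(-3.1164) = 6*(-3.1164)^2 - 5*(-3.1164) + 9 = 82.8537
Step 2: Evaluate g(x).
g(-3.1164) = 8*-3.1164 - 12 = -36.9312
Step 3: Compute Lagrangian.
L = 82.8537 + 12*-36.9312 = -360.3207


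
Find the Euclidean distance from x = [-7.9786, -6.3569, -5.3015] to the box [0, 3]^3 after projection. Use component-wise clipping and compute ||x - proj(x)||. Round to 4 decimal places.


Project each component onto [0, 3].
clip(-7.9786) = 0.0, clip(-6.3569) = 0.0, clip(-5.3015) = 0.0
Projection = [0.0, 0.0, 0.0]
Squared diffs: [63.6581, 40.4102, 28.1059]
Distance = sqrt(132.1742) = 11.4967


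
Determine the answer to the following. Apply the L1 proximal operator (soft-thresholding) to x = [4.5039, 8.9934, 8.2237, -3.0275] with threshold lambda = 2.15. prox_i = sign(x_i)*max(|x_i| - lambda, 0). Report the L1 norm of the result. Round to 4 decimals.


Soft-thresholding with lambda = 2.15:
prox(4.5039) = sign(4.5039)*max(|4.5039| - 2.15, 0) = 2.3539
prox(8.9934) = sign(8.9934)*max(|8.9934| - 2.15, 0) = 6.8434
prox(8.2237) = sign(8.2237)*max(|8.2237| - 2.15, 0) = 6.0737
prox(-3.0275) = sign(-3.0275)*max(|-3.0275| - 2.15, 0) = -0.8775
prox(x) = [2.3539, 6.8434, 6.0737, -0.8775]
||prox(x)||_1 = 2.3539 + 6.8434 + 6.0737 + 0.8775 = 16.1485


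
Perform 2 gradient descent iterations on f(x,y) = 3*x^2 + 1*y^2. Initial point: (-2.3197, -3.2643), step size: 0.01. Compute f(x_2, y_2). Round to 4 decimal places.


Gradient descent on f(x,y) = 3*x^2 + 1*y^2.
Starting point: (-2.3197, -3.2643), alpha = 0.01
Step 1: grad_x = 2*3*-2.3197 = -13.9182, grad_y = 2*1*-3.2643 = -6.5286
  x_1 = -2.3197 - 0.01*-13.9182 = -2.1805
  y_1 = -3.2643 - 0.01*-6.5286 = -3.199
Step 2: grad_x = 2*3*-2.1805 = -13.0831, grad_y = 2*1*-3.199 = -6.398
  x_2 = -2.1805 - 0.01*-13.0831 = -2.0497
  y_2 = -3.199 - 0.01*-6.398 = -3.135
f(-2.0497, -3.135) = 3*(-2.0497)^2 + 1*(-3.135)^2 = 22.4321


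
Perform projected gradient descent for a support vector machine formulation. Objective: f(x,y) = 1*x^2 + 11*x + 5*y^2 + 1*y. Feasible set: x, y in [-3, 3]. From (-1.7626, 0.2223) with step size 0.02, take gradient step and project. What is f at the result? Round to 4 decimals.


Step 1: Compute gradient at (-1.7626, 0.2223).
grad_x = 2*1*-1.7626 + 11 = 7.4748
grad_y = 2*5*0.2223 + 1 = 3.223
Step 2: Gradient step.
x_raw = -1.7626 - 0.02*7.4748 = -1.9121
y_raw = 0.2223 - 0.02*3.223 = 0.1578
Step 3: Project onto [-3, 3].
x_proj = clip(-1.9121) = -1.9121
y_proj = clip(0.1578) = 0.1578
Step 4: Evaluate f.
f(-1.9121, 0.1578) = -17.0945


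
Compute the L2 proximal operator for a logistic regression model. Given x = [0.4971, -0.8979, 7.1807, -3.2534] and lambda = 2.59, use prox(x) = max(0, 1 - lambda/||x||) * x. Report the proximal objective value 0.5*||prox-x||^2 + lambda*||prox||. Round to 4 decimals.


Step 1: Compute ||x||.
||x|| = 7.9499
Step 2: Compute scaling factor.
scale = max(0, 1 - 2.59/7.9499) = 0.6742
Step 3: prox(x) = [0.3351, -0.6054, 4.8413, -2.1935]
||prox(x)|| = 5.3599
Step 4: Proximal objective.
0.5*||prox-x||^2 = 3.3541
lambda*||prox|| = 13.8821
Total = 17.2361


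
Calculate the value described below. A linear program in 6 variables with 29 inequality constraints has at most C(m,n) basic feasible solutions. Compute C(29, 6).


Each vertex corresponds to some choice of n active constraints out of m, so the number of vertices is at most C(m, n) = m! / (n!(m-n)!).
m = 29, n = 6
Numerator: 29 * 28 * 27 * 26 * 25 * 24
Denominator: 6! = 720
C(29, 6) = 475020


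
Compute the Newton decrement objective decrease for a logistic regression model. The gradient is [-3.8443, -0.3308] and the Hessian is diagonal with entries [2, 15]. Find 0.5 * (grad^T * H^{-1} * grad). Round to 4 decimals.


Step 1: H is diagonal, so H^(-1) * g = [-1.9222, -0.0221].
Step 2: g^T H^(-1) g = sum_i g_i^2 / H_ii
  = (-3.8443)^2/2 + (-0.3308)^2/15
  = 7.3893 + 0.0073 = 7.3966
Step 3: Objective decrease = 0.5 * g^T H^(-1) g = 3.6983


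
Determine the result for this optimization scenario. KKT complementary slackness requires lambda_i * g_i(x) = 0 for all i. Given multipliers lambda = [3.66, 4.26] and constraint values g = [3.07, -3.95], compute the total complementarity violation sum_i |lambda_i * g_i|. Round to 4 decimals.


KKT complementary slackness check:
lambda_1 * g_1 = 3.66 * 3.07 = 11.2362
lambda_2 * g_2 = 4.26 * -3.95 = -16.827
Total violation = 11.2362 + 16.827 = 28.0632


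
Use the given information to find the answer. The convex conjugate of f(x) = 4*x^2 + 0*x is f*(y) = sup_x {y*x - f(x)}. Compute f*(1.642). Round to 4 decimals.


f*(y) = sup_x {y*x - a*x^2 - b*x} = sup_x {(y-b)*x - a*x^2}
FOC: (y - b) - 2a*x = 0 => x* = (y - b)/(2a)
x* = (1.642 - 0)/(2*4) = 0.2053
f*(1.642) = (y-b)^2/(4a) = (1.642 - 0)^2/(4*4)
= 2.6962/16 = 0.1685


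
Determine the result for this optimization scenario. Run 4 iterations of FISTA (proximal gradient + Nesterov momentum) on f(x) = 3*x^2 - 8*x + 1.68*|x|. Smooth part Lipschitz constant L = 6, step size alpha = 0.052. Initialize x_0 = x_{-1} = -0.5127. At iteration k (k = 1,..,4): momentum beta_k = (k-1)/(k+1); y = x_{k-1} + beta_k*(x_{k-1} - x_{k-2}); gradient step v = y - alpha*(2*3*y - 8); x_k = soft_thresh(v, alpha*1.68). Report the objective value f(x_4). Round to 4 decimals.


FISTA on f(x) = 3*x^2 - 8*x + 1.68*|x|
L = 6, alpha = 0.052
Iteration 1: beta = 0.0, y = -0.5127 + 0.0*(-0.5127 + 0.5127) = -0.5127
  grad(y) = -11.0762, v = y - alpha*grad = 0.0633
  prox(v) = soft_thresh(0.0633, 0.0874) = 0.0
Iteration 2: beta = 0.3333, y = 0.0 + 0.3333*(0.0 + 0.5127) = 0.1709
  grad(y) = -6.9746, v = y - alpha*grad = 0.5336
  prox(v) = soft_thresh(0.5336, 0.0874) = 0.4462
Iteration 3: beta = 0.5, y = 0.4462 + 0.5*(0.4462 - 0.0) = 0.6693
  grad(y) = -3.984, v = y - alpha*grad = 0.8765
  prox(v) = soft_thresh(0.8765, 0.0874) = 0.7891
Iteration 4: beta = 0.6, y = 0.7891 + 0.6*(0.7891 - 0.4462) = 0.9949
  grad(y) = -2.0307, v = y - alpha*grad = 1.1005
  prox(v) = soft_thresh(1.1005, 0.0874) = 1.0131
f(x_4) = 3*1.0131^2 - 8*1.0131 + 1.68*|1.0131| = -3.3237


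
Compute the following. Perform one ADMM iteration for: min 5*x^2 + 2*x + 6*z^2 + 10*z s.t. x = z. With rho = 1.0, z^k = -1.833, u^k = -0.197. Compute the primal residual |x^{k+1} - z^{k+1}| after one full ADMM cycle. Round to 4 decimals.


ADMM iteration with rho = 1.0, z^k = -1.833, u^k = -0.197
Step 1: x-update.
Minimize 5*x^2 + 2*x + (1.0/2)*(x + 1.833 - 0.197)^2
FOC: (2*5 + 1.0)*x = -2 + 1.0*(-1.833 + 0.197)
x^{k+1} = -0.3305
Step 2: z-update.
Minimize 6*z^2 + 10*z + (1.0/2)*(-0.3305 - z - 0.197)^2
FOC: (2*6 + 1.0)*z = -10 + 1.0*(-0.3305 - 0.197)
z^{k+1} = -0.8098
Step 3: u-update.
u^{k+1} = -0.197 - 0.3305 + 0.8098 = 0.2823
Step 4: Primal residual = |-0.3305 + 0.8098| = 0.4793


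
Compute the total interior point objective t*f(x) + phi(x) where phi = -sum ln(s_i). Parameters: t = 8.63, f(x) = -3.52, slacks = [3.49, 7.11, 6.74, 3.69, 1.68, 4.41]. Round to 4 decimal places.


Step 1: Compute log-barrier.
ln values: [1.2499, 1.9615, 1.9081, 1.3056, 0.5188, 1.4839]
phi = -(1.2499 + 1.9615 + 1.9081 + 1.3056 + 0.5188 + 1.4839) = -8.4278
Step 2: Compute augmented objective.
t*f(x) = 8.63*-3.52 = -30.3776
Total = -30.3776 - 8.4278 = -38.8054


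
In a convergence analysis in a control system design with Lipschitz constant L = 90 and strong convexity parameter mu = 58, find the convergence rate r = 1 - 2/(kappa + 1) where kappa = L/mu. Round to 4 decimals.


Step 1: Compute the condition number.
kappa = L/mu = 90/58 = 1.5517
Step 2: Compute the convergence rate.
r = 1 - 2/(kappa + 1) = 1 - 2*mu/(L + mu) = (L - mu)/(L + mu) = 32/148 = 0.2162


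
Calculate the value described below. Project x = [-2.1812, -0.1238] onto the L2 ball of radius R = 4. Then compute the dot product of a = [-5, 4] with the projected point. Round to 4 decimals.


Step 1: Compute ||x|| (intermediates to 6 decimals).
||x|| = sqrt((-2.1812)^2 + (-0.1238)^2) = 2.18471
Step 2: Project.
Since ||x|| <= R, proj = x (no scaling needed).
proj(x) = [-2.1812, -0.1238]
Step 3: Dot product.
a^T * proj(x) = -5*(-2.1812) + 4*(-0.1238) = 10.4108


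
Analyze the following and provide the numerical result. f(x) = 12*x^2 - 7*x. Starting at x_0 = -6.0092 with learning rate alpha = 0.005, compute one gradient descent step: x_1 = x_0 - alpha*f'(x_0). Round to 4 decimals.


We compute the gradient at x_0 and apply the update.
f'(x) = 24*x - 7
f'(-6.0092) = 24*-6.0092 - 7 = -151.2208
x_1 = -6.0092 - 0.005*-151.2208 = -5.2531


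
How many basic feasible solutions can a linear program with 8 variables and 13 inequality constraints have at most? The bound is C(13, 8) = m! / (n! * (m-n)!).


Each vertex corresponds to some choice of n active constraints out of m, so the number of vertices is at most C(m, n) = m! / (n!(m-n)!).
m = 13, n = 8
Numerator: 13 * 12 * 11 * 10 * 9 * 8 * 7 * 6
Denominator: 8! = 40320
C(13, 8) = 1287


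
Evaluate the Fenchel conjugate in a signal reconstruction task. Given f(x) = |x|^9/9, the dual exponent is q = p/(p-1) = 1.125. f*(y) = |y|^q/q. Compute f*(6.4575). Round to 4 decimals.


The conjugate exponent q satisfies 1/p + 1/q = 1.
p = 9, so q = 9/(9 - 1) = 1.125
|y|^q = 6.4575^1.125 = 8.1531
f*(6.4575) = 8.1531 / 1.125 = 7.2472


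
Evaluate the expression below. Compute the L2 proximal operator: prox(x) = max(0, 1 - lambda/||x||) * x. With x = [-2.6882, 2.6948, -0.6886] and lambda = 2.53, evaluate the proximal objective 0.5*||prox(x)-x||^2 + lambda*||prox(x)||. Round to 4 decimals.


Step 1: Compute ||x||.
||x|| = 3.8681
Step 2: Compute scaling factor.
scale = max(0, 1 - 2.53/3.8681) = 0.3459
Step 3: prox(x) = [-0.93, 0.9322, -0.2382]
||prox(x)|| = 1.3381
Step 4: Proximal objective.
0.5*||prox-x||^2 = 3.2005
lambda*||prox|| = 3.3854
Total = 6.586


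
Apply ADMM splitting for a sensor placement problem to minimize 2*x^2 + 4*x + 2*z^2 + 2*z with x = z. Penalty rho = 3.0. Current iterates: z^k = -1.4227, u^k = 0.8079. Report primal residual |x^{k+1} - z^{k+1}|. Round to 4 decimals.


ADMM iteration with rho = 3.0, z^k = -1.4227, u^k = 0.8079
Step 1: x-update.
Minimize 2*x^2 + 4*x + (3.0/2)*(x + 1.4227 + 0.8079)^2
FOC: (2*2 + 3.0)*x = -4 + 3.0*(-1.4227 - 0.8079)
x^{k+1} = -1.5274
Step 2: z-update.
Minimize 2*z^2 + 2*z + (3.0/2)*(-1.5274 - z + 0.8079)^2
FOC: (2*2 + 3.0)*z = -2 + 3.0*(-1.5274 + 0.8079)
z^{k+1} = -0.5941
Step 3: u-update.
u^{k+1} = 0.8079 - 1.5274 + 0.5941 = -0.1254
Step 4: Primal residual = |-1.5274 + 0.5941| = 0.9333


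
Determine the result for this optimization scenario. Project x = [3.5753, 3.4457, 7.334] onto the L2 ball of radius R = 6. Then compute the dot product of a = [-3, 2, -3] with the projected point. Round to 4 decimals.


Step 1: Compute ||x|| (intermediates to 6 decimals).
||x|| = sqrt(3.5753^2 + 3.4457^2 + 7.334^2) = 8.856815
Step 2: Project.
Since ||x|| > R, scale = R/||x|| = 6/8.856815 = 0.677444, proj(x) = scale * x
proj(x) = [2.422066, 2.334269, 4.968374]
Step 3: Dot product.
a^T * proj(x) = -3*2.422066 + 2*2.334269 - 3*4.968374 = -17.5028


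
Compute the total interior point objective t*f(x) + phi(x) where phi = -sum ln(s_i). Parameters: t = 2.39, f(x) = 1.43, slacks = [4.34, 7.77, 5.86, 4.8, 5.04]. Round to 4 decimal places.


Step 1: Compute log-barrier.
ln values: [1.4679, 2.0503, 1.7681, 1.5686, 1.6174]
phi = -(1.4679 + 2.0503 + 1.7681 + 1.5686 + 1.6174) = -8.4723
Step 2: Compute augmented objective.
t*f(x) = 2.39*1.43 = 3.4177
Total = 3.4177 - 8.4723 = -5.0546


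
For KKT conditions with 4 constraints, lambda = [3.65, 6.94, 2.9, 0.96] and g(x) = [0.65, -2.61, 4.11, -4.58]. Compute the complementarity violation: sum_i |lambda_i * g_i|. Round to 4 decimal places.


KKT complementary slackness check:
lambda_1 * g_1 = 3.65 * 0.65 = 2.3725
lambda_2 * g_2 = 6.94 * -2.61 = -18.1134
lambda_3 * g_3 = 2.9 * 4.11 = 11.919
lambda_4 * g_4 = 0.96 * -4.58 = -4.3968
Total violation = 2.3725 + 18.1134 + 11.919 + 4.3968 = 36.8017


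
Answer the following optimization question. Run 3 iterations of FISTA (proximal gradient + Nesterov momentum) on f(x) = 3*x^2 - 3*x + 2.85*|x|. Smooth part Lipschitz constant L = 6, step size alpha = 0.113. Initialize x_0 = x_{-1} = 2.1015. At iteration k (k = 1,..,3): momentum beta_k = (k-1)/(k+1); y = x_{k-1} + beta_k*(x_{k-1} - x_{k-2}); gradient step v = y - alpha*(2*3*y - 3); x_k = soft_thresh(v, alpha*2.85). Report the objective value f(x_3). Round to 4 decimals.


FISTA on f(x) = 3*x^2 - 3*x + 2.85*|x|
L = 6, alpha = 0.113
Iteration 1: beta = 0.0, y = 2.1015 + 0.0*(2.1015 - 2.1015) = 2.1015
  grad(y) = 9.609, v = y - alpha*grad = 1.0157
  prox(v) = soft_thresh(1.0157, 0.3221) = 0.6936
Iteration 2: beta = 0.3333, y = 0.6936 + 0.3333*(0.6936 - 2.1015) = 0.2243
  grad(y) = -1.6539, v = y - alpha*grad = 0.4112
  prox(v) = soft_thresh(0.4112, 0.3221) = 0.0892
Iteration 3: beta = 0.5, y = 0.0892 + 0.5*(0.0892 - 0.6936) = -0.213
  grad(y) = -4.2782, v = y - alpha*grad = 0.2704
  prox(v) = soft_thresh(0.2704, 0.3221) = 0.0
f(x_3) = 3*0.0^2 - 3*0.0 + 2.85*|0.0| = 0.0


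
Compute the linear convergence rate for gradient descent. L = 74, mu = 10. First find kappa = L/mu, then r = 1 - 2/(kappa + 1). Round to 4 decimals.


Step 1: Compute the condition number.
kappa = L/mu = 74/10 = 7.4
Step 2: Compute the convergence rate.
r = 1 - 2/(kappa + 1) = 1 - 2*mu/(L + mu) = (L - mu)/(L + mu) = 64/84 = 0.7619


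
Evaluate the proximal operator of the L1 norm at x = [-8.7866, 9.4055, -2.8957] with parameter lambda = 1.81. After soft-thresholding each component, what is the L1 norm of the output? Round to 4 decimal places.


Soft-thresholding with lambda = 1.81:
prox(-8.7866) = sign(-8.7866)*max(|-8.7866| - 1.81, 0) = -6.9766
prox(9.4055) = sign(9.4055)*max(|9.4055| - 1.81, 0) = 7.5955
prox(-2.8957) = sign(-2.8957)*max(|-2.8957| - 1.81, 0) = -1.0857
prox(x) = [-6.9766, 7.5955, -1.0857]
||prox(x)||_1 = 6.9766 + 7.5955 + 1.0857 = 15.6578


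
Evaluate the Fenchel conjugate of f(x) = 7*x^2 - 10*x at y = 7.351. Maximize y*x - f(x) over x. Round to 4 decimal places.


f*(y) = sup_x {y*x - a*x^2 - b*x} = sup_x {(y-b)*x - a*x^2}
FOC: (y - b) - 2a*x = 0 => x* = (y - b)/(2a)
x* = (7.351 + 10)/(2*7) = 1.2394
f*(7.351) = (y-b)^2/(4a) = (7.351 + 10)^2/(4*7)
= 301.0572/28 = 10.752


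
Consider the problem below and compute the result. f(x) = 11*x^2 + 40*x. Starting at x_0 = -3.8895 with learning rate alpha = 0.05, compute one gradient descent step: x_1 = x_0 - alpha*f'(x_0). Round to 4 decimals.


We compute the gradient at x_0 and apply the update.
f'(x) = 22*x + 40
f'(-3.8895) = 22*-3.8895 + 40 = -45.569
x_1 = -3.8895 - 0.05*-45.569 = -1.6111


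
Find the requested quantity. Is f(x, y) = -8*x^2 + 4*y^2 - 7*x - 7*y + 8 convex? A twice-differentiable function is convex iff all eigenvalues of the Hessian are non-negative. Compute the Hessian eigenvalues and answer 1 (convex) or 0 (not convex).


The Hessian of f(x,y) = -8*x^2 + 4*y^2 - 7*x - 7*y + 8 is:
H = [[-16, 0], [0, 8]]
Trace = -16 + 8 = -8
Determinant = -16*8 - (0)^2 = -128
Discriminant = (-8)^2 - 4*-128 = 576.0
Eigenvalues: lambda_1 = -16.0, lambda_2 = 8.0
The function is not convex.

0


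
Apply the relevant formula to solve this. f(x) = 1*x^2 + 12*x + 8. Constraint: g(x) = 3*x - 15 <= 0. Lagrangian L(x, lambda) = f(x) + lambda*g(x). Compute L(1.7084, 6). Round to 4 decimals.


Step 1: Evaluate f(x).
f(1.7084) = 1*1.7084^2 + 12*1.7084 + 8 = 31.4194
Step 2: Evaluate g(x).
g(1.7084) = 3*1.7084 - 15 = -9.8748
Step 3: Compute Lagrangian.
L = 31.4194 + 6*-9.8748 = -27.8294


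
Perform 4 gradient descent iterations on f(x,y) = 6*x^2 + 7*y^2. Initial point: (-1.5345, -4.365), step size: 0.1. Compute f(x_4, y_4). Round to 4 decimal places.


Gradient descent on f(x,y) = 6*x^2 + 7*y^2.
Starting point: (-1.5345, -4.365), alpha = 0.1
Step 1: grad_x = 2*6*-1.5345 = -18.414, grad_y = 2*7*-4.365 = -61.11
  x_1 = -1.5345 - 0.1*-18.414 = 0.3069
  y_1 = -4.365 - 0.1*-61.11 = 1.746
Step 2: grad_x = 2*6*0.3069 = 3.6828, grad_y = 2*7*1.746 = 24.444
  x_2 = 0.3069 - 0.1*3.6828 = -0.0614
  y_2 = 1.746 - 0.1*24.444 = -0.6984
Step 3: grad_x = 2*6*-0.0614 = -0.7366, grad_y = 2*7*-0.6984 = -9.7776
  x_3 = -0.0614 - 0.1*-0.7366 = 0.0123
  y_3 = -0.6984 - 0.1*-9.7776 = 0.2794
Step 4: grad_x = 2*6*0.0123 = 0.1473, grad_y = 2*7*0.2794 = 3.911
  x_4 = 0.0123 - 0.1*0.1473 = -0.0025
  y_4 = 0.2794 - 0.1*3.911 = -0.1117
f(-0.0025, -0.1117) = 6*(-0.0025)^2 + 7*(-0.1117)^2 = 0.0874


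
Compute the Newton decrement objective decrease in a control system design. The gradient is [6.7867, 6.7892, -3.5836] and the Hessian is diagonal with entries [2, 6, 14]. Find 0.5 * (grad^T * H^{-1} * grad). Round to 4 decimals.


Step 1: H is diagonal, so H^(-1) * g = [3.3934, 1.1315, -0.256].
Step 2: g^T H^(-1) g = sum_i g_i^2 / H_ii
  = (6.7867)^2/2 + (6.7892)^2/6 + (-3.5836)^2/14
  = 23.0296 + 7.6822 + 0.9173 = 31.6292
Step 3: Objective decrease = 0.5 * g^T H^(-1) g = 15.8146


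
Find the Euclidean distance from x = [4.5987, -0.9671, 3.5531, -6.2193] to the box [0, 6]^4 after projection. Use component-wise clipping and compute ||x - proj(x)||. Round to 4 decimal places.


Project each component onto [0, 6].
clip(4.5987) = 4.5987, clip(-0.9671) = 0.0, clip(3.5531) = 3.5531, clip(-6.2193) = 0.0
Projection = [4.5987, 0.0, 3.5531, 0.0]
Squared diffs: [0.0, 0.9353, 0.0, 38.6797]
Distance = sqrt(39.615) = 6.294


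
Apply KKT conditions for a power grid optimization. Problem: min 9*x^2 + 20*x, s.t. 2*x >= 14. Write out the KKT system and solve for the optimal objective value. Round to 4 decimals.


Step 1: Try lambda = 0 (constraint inactive).
x_unc = -20/(2*9) = -1.1111
Check: 2*-1.1111 = -2.2222 < 14 -- violated!
Step 2: Constraint must be active: 2*x = 14
x* = 14/2 = 7.0
lambda = (2*9*7.0 + 20)/2 = 73.0
Step 3: Compute optimal value.
f(x*) = 9*7.0^2 + 20*7.0 = 581.0


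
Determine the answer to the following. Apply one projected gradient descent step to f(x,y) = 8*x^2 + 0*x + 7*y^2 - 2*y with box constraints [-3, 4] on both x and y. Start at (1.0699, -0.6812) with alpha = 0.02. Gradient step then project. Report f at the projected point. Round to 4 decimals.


Step 1: Compute gradient at (1.0699, -0.6812).
grad_x = 2*8*1.0699 + 0 = 17.1184
grad_y = 2*7*-0.6812 - 2 = -11.5368
Step 2: Gradient step.
x_raw = 1.0699 - 0.02*17.1184 = 0.7275
y_raw = -0.6812 - 0.02*-11.5368 = -0.4505
Step 3: Project onto [-3, 4].
x_proj = clip(0.7275) = 0.7275
y_proj = clip(-0.4505) = -0.4505
Step 4: Evaluate f.
f(0.7275, -0.4505) = 6.5558


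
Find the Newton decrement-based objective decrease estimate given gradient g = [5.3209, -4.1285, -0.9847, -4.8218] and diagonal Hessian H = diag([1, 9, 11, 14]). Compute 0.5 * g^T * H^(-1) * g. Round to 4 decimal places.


Step 1: H is diagonal, so H^(-1) * g = [5.3209, -0.4587, -0.0895, -0.3444].
Step 2: g^T H^(-1) g = sum_i g_i^2 / H_ii
  = (5.3209)^2/1 + (-4.1285)^2/9 + (-0.9847)^2/11 + (-4.8218)^2/14
  = 28.312 + 1.8938 + 0.0881 + 1.6607 = 31.9547
Step 3: Objective decrease = 0.5 * g^T H^(-1) g = 15.9773


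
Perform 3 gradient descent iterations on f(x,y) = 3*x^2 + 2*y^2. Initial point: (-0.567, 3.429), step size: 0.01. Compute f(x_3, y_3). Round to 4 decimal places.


Gradient descent on f(x,y) = 3*x^2 + 2*y^2.
Starting point: (-0.567, 3.429), alpha = 0.01
Step 1: grad_x = 2*3*-0.567 = -3.402, grad_y = 2*2*3.429 = 13.716
  x_1 = -0.567 - 0.01*-3.402 = -0.533
  y_1 = 3.429 - 0.01*13.716 = 3.2918
Step 2: grad_x = 2*3*-0.533 = -3.1979, grad_y = 2*2*3.2918 = 13.1674
  x_2 = -0.533 - 0.01*-3.1979 = -0.501
  y_2 = 3.2918 - 0.01*13.1674 = 3.1602
Step 3: grad_x = 2*3*-0.501 = -3.006, grad_y = 2*2*3.1602 = 12.6407
  x_3 = -0.501 - 0.01*-3.006 = -0.4709
  y_3 = 3.1602 - 0.01*12.6407 = 3.0338
f(-0.4709, 3.0338) = 3*(-0.4709)^2 + 2*3.0338^2 = 19.0728


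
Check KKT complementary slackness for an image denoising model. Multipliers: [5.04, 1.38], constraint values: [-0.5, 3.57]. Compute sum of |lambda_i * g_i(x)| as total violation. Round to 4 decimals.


KKT complementary slackness check:
lambda_1 * g_1 = 5.04 * -0.5 = -2.52
lambda_2 * g_2 = 1.38 * 3.57 = 4.9266
Total violation = 2.52 + 4.9266 = 7.4466


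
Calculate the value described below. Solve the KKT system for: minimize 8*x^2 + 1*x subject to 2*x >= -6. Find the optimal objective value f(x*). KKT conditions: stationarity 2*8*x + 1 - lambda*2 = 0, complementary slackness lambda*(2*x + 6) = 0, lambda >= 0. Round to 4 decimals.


Step 1: Try lambda = 0 (constraint inactive).
Stationarity: 2*8*x + 1 = 0
x* = -1/(2*8) = -0.0625
Check constraint: 2*-0.0625 = -0.125 >= -6 -- satisfied.
Step 2: Compute optimal value.
f(x*) = 8*(-0.0625)^2 + 1*(-0.0625) = -0.0313


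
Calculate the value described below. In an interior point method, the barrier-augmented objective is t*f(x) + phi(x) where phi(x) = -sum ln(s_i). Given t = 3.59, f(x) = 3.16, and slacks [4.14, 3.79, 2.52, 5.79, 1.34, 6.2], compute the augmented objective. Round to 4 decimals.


Step 1: Compute log-barrier.
ln values: [1.4207, 1.3324, 0.9243, 1.7561, 0.2927, 1.8245]
phi = -(1.4207 + 1.3324 + 0.9243 + 1.7561 + 0.2927 + 1.8245) = -7.5507
Step 2: Compute augmented objective.
t*f(x) = 3.59*3.16 = 11.3444
Total = 11.3444 - 7.5507 = 3.7937


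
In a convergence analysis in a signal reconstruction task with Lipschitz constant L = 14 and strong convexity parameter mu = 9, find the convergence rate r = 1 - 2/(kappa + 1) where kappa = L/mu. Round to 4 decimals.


Step 1: Compute the condition number.
kappa = L/mu = 14/9 = 1.5556
Step 2: Compute the convergence rate.
r = 1 - 2/(kappa + 1) = 1 - 2*mu/(L + mu) = (L - mu)/(L + mu) = 5/23 = 0.2174


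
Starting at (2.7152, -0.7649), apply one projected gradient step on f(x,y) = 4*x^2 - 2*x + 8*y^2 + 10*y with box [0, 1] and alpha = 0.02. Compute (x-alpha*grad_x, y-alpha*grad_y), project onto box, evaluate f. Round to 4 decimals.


Step 1: Compute gradient at (2.7152, -0.7649).
grad_x = 2*4*2.7152 - 2 = 19.7216
grad_y = 2*8*-0.7649 + 10 = -2.2384
Step 2: Gradient step.
x_raw = 2.7152 - 0.02*19.7216 = 2.3208
y_raw = -0.7649 - 0.02*-2.2384 = -0.7201
Step 3: Project onto [0, 1].
x_proj = clip(2.3208) = 1.0
y_proj = clip(-0.7201) = 0.0
Step 4: Evaluate f.
f(1.0, 0.0) = 2.0


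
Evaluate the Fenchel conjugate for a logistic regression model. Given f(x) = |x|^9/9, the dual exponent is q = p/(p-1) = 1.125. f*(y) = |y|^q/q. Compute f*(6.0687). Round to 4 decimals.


The conjugate exponent q satisfies 1/p + 1/q = 1.
p = 9, so q = 9/(9 - 1) = 1.125
|y|^q = 6.0687^1.125 = 7.603
f*(6.0687) = 7.603 / 1.125 = 6.7582
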